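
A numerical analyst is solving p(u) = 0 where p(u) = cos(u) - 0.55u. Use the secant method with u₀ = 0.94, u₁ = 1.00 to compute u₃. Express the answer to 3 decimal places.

p(0.94) = 0.07279, p(1.00) = -0.00970
u₂ = 1.00000 − (-0.00970)·(1.00000 − 0.94000) / (-0.00970 − 0.07279) = 1.00000 − (-0.00058)/(-0.08249) = 0.99295
p(0.99295) = 0.00010
u₃ = 0.99295 − 0.00010·(0.99295 − 1.00000) / (0.00010 − (-0.00970)) = 0.99295 − (0.00000)/(0.00980) = 0.99302

0.993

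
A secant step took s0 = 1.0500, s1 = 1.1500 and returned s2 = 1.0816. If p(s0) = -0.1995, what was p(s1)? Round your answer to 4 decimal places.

The secant line through (1.0500, -0.1995) and (1.1500, p(s1)) crosses zero at s2 = 1.0816.
So (1.0500, -0.1995), (1.1500, p(s1)), (1.0816, 0) are collinear:
p(s1) = -0.1995 · (1.1500 − 1.0816) / (1.0500 − 1.0816) = -0.1995 · (0.068400)/(-0.031600) = 0.431829

0.4318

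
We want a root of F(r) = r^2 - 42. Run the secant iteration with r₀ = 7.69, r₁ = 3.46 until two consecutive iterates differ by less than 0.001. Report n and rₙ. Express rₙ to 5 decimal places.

n = 6, rₙ = 6.48074

F(7.69) = 17.1361000, F(3.46) = -30.0284000
r₂ = 3.4600000 − (-30.0284000)·(-4.2300000)/(-47.1645000) = 6.1531300;  |Δ| = 2.6931300
F(6.1531300) = -4.1389907
r₃ = 6.1531300 − (-4.1389907)·(2.6931300)/(25.8894093) = 6.5836860;  |Δ| = 0.4305560
F(6.5836860) = 1.3449217
r₄ = 6.5836860 − 1.3449217·(0.4305560)/(5.4839124) = 6.4780928;  |Δ| = 0.1055932
F(6.4780928) = -0.0343139
r₅ = 6.4780928 − (-0.0343139)·(-0.1055932)/(-1.3792356) = 6.4807198;  |Δ| = 0.0026270
F(6.4807198) = -0.0002705
r₆ = 6.4807198 − (-0.0002705)·(0.0026270)/(0.0340434) = 6.4807407;  |Δ| = 0.0000209
|r₆ − r₅| = 0.0000209 < 0.001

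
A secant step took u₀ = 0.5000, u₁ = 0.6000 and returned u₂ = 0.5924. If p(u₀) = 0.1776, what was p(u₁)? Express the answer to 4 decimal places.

The secant line through (0.5000, 0.1776) and (0.6000, p(u₁)) crosses zero at u₂ = 0.5924.
So (0.5000, 0.1776), (0.6000, p(u₁)), (0.5924, 0) are collinear:
p(u₁) = 0.1776 · (0.6000 − 0.5924) / (0.5000 − 0.5924) = 0.1776 · (0.007600)/(-0.092400) = -0.014608

-0.0146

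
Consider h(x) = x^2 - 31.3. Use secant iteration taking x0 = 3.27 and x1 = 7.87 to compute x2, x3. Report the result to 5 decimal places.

5.11983, 5.51147

h(3.27) = -20.6071000, h(7.87) = 30.6369000
x2 = 7.8700000 − 30.6369000·(7.8700000 − 3.2700000) / (30.6369000 − (-20.6071000)) = 7.8700000 − (140.9297400)/(51.2440000) = 5.1198294
h(5.1198294) = -5.0873465
x3 = 5.1198294 − (-5.0873465)·(5.1198294 − 7.8700000) / (-5.0873465 − 30.6369000) = 5.1198294 − (13.9910705)/(-35.7242465) = 5.5114702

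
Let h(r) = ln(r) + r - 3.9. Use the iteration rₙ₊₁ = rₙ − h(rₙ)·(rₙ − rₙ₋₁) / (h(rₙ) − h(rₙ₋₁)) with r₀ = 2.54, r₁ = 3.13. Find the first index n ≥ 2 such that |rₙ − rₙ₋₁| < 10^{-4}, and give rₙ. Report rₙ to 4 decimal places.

h(2.54) = -0.427836, h(3.13) = 0.371033
r₂ = 3.130000 − 0.371033·(0.590000)/(0.798869) = 2.855976;  |Δ| = 0.274024
h(2.855976) = 0.005389
r₃ = 2.855976 − 0.005389·(-0.274024)/(-0.365644) = 2.851937;  |Δ| = 0.004039
h(2.851937) = -0.000065
r₄ = 2.851937 − (-0.000065)·(-0.004039)/(-0.005454) = 2.851985;  |Δ| = 0.000048
|r₄ − r₃| = 0.000048 < 10^{-4}

n = 4, rₙ = 2.8520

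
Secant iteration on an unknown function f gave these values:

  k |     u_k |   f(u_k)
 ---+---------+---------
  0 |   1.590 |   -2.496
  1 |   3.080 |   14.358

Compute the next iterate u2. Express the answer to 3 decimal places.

u2 = 3.080 − 14.358·(3.080 − 1.590) / (14.358 − (-2.496))
   = 3.080 − (21.39342)/(16.85400) = 1.81066

1.811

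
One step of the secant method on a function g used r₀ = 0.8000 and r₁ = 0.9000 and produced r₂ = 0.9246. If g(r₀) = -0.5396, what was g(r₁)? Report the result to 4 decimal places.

-0.1065

The secant line through (0.8000, -0.5396) and (0.9000, g(r₁)) crosses zero at r₂ = 0.9246.
So (0.8000, -0.5396), (0.9000, g(r₁)), (0.9246, 0) are collinear:
g(r₁) = -0.5396 · (0.9000 − 0.9246) / (0.8000 − 0.9246) = -0.5396 · (-0.024600)/(-0.124600) = -0.106534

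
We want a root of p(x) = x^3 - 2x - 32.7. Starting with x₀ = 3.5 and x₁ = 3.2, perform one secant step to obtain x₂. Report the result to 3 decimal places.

3.400

p(3.5) = 3.17500, p(3.2) = -6.33200
x₂ = 3.20000 − (-6.33200)·(3.20000 − 3.50000) / (-6.33200 − 3.17500) = 3.20000 − (1.89960)/(-9.50700) = 3.39981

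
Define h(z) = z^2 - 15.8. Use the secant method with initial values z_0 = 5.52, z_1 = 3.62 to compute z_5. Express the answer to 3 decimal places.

3.975

h(5.52) = 14.67040, h(3.62) = -2.69560
z_2 = 3.62000 − (-2.69560)·(3.62000 − 5.52000) / (-2.69560 − 14.67040) = 3.62000 − (5.12164)/(-17.36600) = 3.91492
h(3.91492) = -0.47337
z_3 = 3.91492 − (-0.47337)·(3.91492 − 3.62000) / (-0.47337 − (-2.69560)) = 3.91492 − (-0.13961)/(2.22223) = 3.97775
h(3.97775) = 0.02248
z_4 = 3.97775 − 0.02248·(3.97775 − 3.91492) / (0.02248 − (-0.47337)) = 3.97775 − (0.00141)/(0.49585) = 3.97490
h(3.97490) = -0.00017
z_5 = 3.97490 − (-0.00017)·(3.97490 − 3.97775) / (-0.00017 − 0.02248) = 3.97490 − (0.00000)/(-0.02265) = 3.97492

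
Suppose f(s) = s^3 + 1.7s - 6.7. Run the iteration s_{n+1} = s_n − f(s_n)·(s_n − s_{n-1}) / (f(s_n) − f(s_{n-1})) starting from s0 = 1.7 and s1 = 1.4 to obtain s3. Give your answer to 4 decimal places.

1.5887

f(1.7) = 1.103000, f(1.4) = -1.576000
s2 = 1.400000 − (-1.576000)·(1.400000 − 1.700000) / (-1.576000 − 1.103000) = 1.400000 − (0.472800)/(-2.679000) = 1.576484
f(1.576484) = -0.101941
s3 = 1.576484 − (-0.101941)·(1.576484 − 1.400000) / (-0.101941 − (-1.576000)) = 1.576484 − (-0.017991)/(1.474059) = 1.588689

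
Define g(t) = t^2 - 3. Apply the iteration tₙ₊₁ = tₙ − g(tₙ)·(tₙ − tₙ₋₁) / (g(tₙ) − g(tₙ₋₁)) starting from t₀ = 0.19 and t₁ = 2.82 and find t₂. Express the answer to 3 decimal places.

g(0.19) = -2.96390, g(2.82) = 4.95240
t₂ = 2.82000 − 4.95240·(2.82000 − 0.19000) / (4.95240 − (-2.96390)) = 2.82000 − (13.02481)/(7.91630) = 1.17468

1.175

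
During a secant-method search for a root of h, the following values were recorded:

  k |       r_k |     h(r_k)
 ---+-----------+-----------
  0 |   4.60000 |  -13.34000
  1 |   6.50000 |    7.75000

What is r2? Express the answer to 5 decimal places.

5.80180

r2 = 6.50000 − 7.75000·(6.50000 − 4.60000) / (7.75000 − (-13.34000))
   = 6.50000 − (14.7250000)/(21.0900000) = 5.8018018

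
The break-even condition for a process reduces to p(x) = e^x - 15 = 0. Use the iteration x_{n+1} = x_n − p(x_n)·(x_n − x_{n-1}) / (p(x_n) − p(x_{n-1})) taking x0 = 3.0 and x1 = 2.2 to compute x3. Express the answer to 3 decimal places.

p(3.0) = 5.08554, p(2.2) = -5.97499
x2 = 2.20000 − (-5.97499)·(2.20000 − 3.00000) / (-5.97499 − 5.08554) = 2.20000 − (4.77999)/(-11.06052) = 2.63217
p(2.63217) = -1.09614
x3 = 2.63217 − (-1.09614)·(2.63217 − 2.20000) / (-1.09614 − (-5.97499)) = 2.63217 − (-0.47371)/(4.87885) = 2.72926

2.729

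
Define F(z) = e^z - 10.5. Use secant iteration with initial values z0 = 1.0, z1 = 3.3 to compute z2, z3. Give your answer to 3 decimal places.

F(1.0) = -7.78172, F(3.3) = 16.61264
z2 = 3.30000 − 16.61264·(3.30000 − 1.00000) / (16.61264 − (-7.78172)) = 3.30000 − (38.20907)/(24.39436) = 1.73369
F(1.73369) = -4.83848
z3 = 1.73369 − (-4.83848)·(1.73369 − 3.30000) / (-4.83848 − 16.61264) = 1.73369 − (7.57855)/(-21.45112) = 2.08699

1.734, 2.087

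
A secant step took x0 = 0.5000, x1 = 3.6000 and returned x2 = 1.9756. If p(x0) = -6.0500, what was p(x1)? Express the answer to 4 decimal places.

The secant line through (0.5000, -6.0500) and (3.6000, p(x1)) crosses zero at x2 = 1.9756.
So (0.5000, -6.0500), (3.6000, p(x1)), (1.9756, 0) are collinear:
p(x1) = -6.0500 · (3.6000 − 1.9756) / (0.5000 − 1.9756) = -6.0500 · (1.624400)/(-1.475600) = 6.660084

6.6601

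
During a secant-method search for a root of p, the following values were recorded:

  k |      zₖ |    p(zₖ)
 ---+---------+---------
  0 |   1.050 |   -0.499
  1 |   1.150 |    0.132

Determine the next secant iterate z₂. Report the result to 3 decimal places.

z₂ = 1.150 − 0.132·(1.150 − 1.050) / (0.132 − (-0.499))
   = 1.150 − (0.01320)/(0.63100) = 1.12908

1.129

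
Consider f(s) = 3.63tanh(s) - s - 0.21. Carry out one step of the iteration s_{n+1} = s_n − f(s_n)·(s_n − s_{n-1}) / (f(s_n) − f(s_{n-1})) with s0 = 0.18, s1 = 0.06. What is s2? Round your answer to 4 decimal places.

f(0.18) = 0.256434, f(0.06) = -0.052461
s2 = 0.060000 − (-0.052461)·(0.060000 − 0.180000) / (-0.052461 − 0.256434) = 0.060000 − (0.006295)/(-0.308895) = 0.080380

0.0804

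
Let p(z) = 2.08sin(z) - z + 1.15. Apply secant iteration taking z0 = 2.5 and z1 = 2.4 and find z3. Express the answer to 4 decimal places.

p(2.5) = -0.105178, p(2.4) = 0.154963
z2 = 2.400000 − 0.154963·(2.400000 − 2.500000) / (0.154963 − (-0.105178)) = 2.400000 − (-0.015496)/(0.260141) = 2.459569
p(2.459569) = 0.001591
z3 = 2.459569 − 0.001591·(2.459569 − 2.400000) / (0.001591 − 0.154963) = 2.459569 − (0.000095)/(-0.153372) = 2.460187

2.4602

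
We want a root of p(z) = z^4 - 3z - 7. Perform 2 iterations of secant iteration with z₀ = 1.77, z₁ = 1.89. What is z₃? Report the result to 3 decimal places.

p(1.77) = -2.49494, p(1.89) = 0.08990
z₂ = 1.89000 − 0.08990·(1.89000 − 1.77000) / (0.08990 − (-2.49494)) = 1.89000 − (0.01079)/(2.58484) = 1.88583
p(1.88583) = -0.00991
z₃ = 1.88583 − (-0.00991)·(1.88583 − 1.89000) / (-0.00991 − 0.08990) = 1.88583 − (0.00004)/(-0.09981) = 1.88624

1.886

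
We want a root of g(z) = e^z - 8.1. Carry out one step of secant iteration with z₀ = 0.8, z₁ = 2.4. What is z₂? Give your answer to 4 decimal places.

g(0.8) = -5.874459, g(2.4) = 2.923176
z₂ = 2.400000 − 2.923176·(2.400000 − 0.800000) / (2.923176 − (-5.874459)) = 2.400000 − (4.677082)/(8.797635) = 1.868371

1.8684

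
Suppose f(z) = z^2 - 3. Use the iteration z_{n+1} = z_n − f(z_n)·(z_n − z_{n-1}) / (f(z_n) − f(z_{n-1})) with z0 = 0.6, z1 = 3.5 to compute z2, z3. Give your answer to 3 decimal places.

f(0.6) = -2.64000, f(3.5) = 9.25000
z2 = 3.50000 − 9.25000·(3.50000 − 0.60000) / (9.25000 − (-2.64000)) = 3.50000 − (26.82500)/(11.89000) = 1.24390
f(1.24390) = -1.45271
z3 = 1.24390 − (-1.45271)·(1.24390 − 3.50000) / (-1.45271 − 9.25000) = 1.24390 − (3.27745)/(-10.70271) = 1.55013

1.244, 1.550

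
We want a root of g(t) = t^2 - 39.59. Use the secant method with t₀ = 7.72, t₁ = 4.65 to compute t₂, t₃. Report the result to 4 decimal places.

g(7.72) = 20.008400, g(4.65) = -17.967500
t₂ = 4.650000 − (-17.967500)·(4.650000 − 7.720000) / (-17.967500 − 20.008400) = 4.650000 − (55.160225)/(-37.975900) = 6.102506
g(6.102506) = -2.349420
t₃ = 6.102506 − (-2.349420)·(6.102506 − 4.650000) / (-2.349420 − (-17.967500)) = 6.102506 − (-3.412546)/(15.618080) = 6.321006

6.1025, 6.3210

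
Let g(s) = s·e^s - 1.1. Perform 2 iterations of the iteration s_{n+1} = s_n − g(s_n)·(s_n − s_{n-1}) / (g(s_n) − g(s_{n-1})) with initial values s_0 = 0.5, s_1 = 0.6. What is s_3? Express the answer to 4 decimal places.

g(0.5) = -0.275639, g(0.6) = -0.006729
s_2 = 0.600000 − (-0.006729)·(0.600000 − 0.500000) / (-0.006729 − (-0.275639)) = 0.600000 − (-0.000673)/(0.268911) = 0.602502
g(0.602502) = 0.000581
s_3 = 0.602502 − 0.000581·(0.602502 − 0.600000) / (0.000581 − (-0.006729)) = 0.602502 − (0.000001)/(0.007310) = 0.602303

0.6023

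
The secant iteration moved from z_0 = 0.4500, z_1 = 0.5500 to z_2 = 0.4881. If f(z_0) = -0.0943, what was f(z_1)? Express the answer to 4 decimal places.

The secant line through (0.4500, -0.0943) and (0.5500, f(z_1)) crosses zero at z_2 = 0.4881.
So (0.4500, -0.0943), (0.5500, f(z_1)), (0.4881, 0) are collinear:
f(z_1) = -0.0943 · (0.5500 − 0.4881) / (0.4500 − 0.4881) = -0.0943 · (0.061900)/(-0.038100) = 0.153207

0.1532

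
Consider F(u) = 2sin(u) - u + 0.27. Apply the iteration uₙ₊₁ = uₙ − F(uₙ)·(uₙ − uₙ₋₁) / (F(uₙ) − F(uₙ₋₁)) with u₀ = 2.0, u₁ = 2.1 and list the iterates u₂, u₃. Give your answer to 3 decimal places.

F(2.0) = 0.08859, F(2.1) = -0.10358
u₂ = 2.10000 − (-0.10358)·(2.10000 − 2.00000) / (-0.10358 − 0.08859) = 2.10000 − (-0.01036)/(-0.19218) = 2.04610
F(2.04610) = 0.00221
u₃ = 2.04610 − 0.00221·(2.04610 − 2.10000) / (0.00221 − (-0.10358)) = 2.04610 − (-0.00012)/(0.10579) = 2.04722

2.046, 2.047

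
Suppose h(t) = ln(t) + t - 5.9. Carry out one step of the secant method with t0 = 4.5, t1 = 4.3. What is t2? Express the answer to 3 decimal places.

h(4.5) = 0.10408, h(4.3) = -0.14138
t2 = 4.30000 − (-0.14138)·(4.30000 − 4.50000) / (-0.14138 − 0.10408) = 4.30000 − (0.02828)/(-0.24546) = 4.41520

4.415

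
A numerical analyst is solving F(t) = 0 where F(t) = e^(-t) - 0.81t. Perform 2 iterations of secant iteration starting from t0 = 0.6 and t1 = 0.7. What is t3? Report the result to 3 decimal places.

0.647

F(0.6) = 0.06281, F(0.7) = -0.07041
t2 = 0.70000 − (-0.07041)·(0.70000 − 0.60000) / (-0.07041 − 0.06281) = 0.70000 − (-0.00704)/(-0.13323) = 0.64715
F(0.64715) = -0.00065
t3 = 0.64715 − (-0.00065)·(0.64715 − 0.70000) / (-0.00065 − (-0.07041)) = 0.64715 − (0.00003)/(0.06976) = 0.64665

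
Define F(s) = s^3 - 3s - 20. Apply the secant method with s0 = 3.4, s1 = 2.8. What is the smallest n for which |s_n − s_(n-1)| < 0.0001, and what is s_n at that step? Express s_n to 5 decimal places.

F(3.4) = 9.1040000, F(2.8) = -6.4480000
s2 = 2.8000000 − (-6.4480000)·(-0.6000000)/(-15.5520000) = 3.0487654;  |Δ| = 0.2487654
F(3.0487654) = -0.8081111
s3 = 3.0487654 − (-0.8081111)·(0.2487654)/(5.6398889) = 3.0844098;  |Δ| = 0.0356443
F(3.0844098) = 0.0905609
s4 = 3.0844098 − 0.0905609·(0.0356443)/(0.8986720) = 3.0808178;  |Δ| = 0.0035919
F(3.0808178) = -0.0010608
s5 = 3.0808178 − (-0.0010608)·(-0.0035919)/(-0.0916217) = 3.0808594;  |Δ| = 0.0000416
|s5 − s4| = 0.0000416 < 0.0001

n = 5, s_n = 3.08086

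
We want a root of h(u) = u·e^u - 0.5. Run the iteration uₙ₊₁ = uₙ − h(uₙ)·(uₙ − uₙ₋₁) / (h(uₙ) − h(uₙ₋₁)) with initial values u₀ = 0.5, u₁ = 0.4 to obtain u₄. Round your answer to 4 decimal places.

0.3517

h(0.5) = 0.324361, h(0.4) = 0.096730
u₂ = 0.400000 − 0.096730·(0.400000 − 0.500000) / (0.096730 − 0.324361) = 0.400000 − (-0.009673)/(-0.227631) = 0.357506
h(0.357506) = 0.011147
u₃ = 0.357506 − 0.011147·(0.357506 − 0.400000) / (0.011147 − 0.096730) = 0.357506 − (-0.000474)/(-0.085583) = 0.351971
h(0.351971) = 0.000456
u₄ = 0.351971 − 0.000456·(0.351971 − 0.357506) / (0.000456 − 0.011147) = 0.351971 − (-0.000003)/(-0.010691) = 0.351735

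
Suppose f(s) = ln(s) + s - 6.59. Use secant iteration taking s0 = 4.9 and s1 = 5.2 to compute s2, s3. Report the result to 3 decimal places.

f(4.9) = -0.10076, f(5.2) = 0.25866
s2 = 5.20000 − 0.25866·(5.20000 − 4.90000) / (0.25866 − (-0.10076)) = 5.20000 − (0.07760)/(0.35942) = 4.98411
f(4.98411) = 0.00036
s3 = 4.98411 − 0.00036·(4.98411 − 5.20000) / (0.00036 − 0.25866) = 4.98411 − (-0.00008)/(-0.25830) = 4.98381

4.984, 4.984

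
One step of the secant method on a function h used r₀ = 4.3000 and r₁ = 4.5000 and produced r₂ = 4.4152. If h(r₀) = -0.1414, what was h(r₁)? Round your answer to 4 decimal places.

0.1041

The secant line through (4.3000, -0.1414) and (4.5000, h(r₁)) crosses zero at r₂ = 4.4152.
So (4.3000, -0.1414), (4.5000, h(r₁)), (4.4152, 0) are collinear:
h(r₁) = -0.1414 · (4.5000 − 4.4152) / (4.3000 − 4.4152) = -0.1414 · (0.084800)/(-0.115200) = 0.104086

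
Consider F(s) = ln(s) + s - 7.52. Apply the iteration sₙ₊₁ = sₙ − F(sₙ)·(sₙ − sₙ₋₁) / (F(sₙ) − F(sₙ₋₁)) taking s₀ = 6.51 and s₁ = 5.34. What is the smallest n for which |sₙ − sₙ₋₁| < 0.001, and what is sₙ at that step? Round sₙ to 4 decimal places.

n = 4, sₙ = 5.7677

F(6.51) = 0.863339, F(5.34) = -0.504774
s₂ = 5.340000 − (-0.504774)·(-1.170000)/(-1.368114) = 5.771679;  |Δ| = 0.431679
F(5.771679) = 0.004642
s₃ = 5.771679 − 0.004642·(0.431679)/(0.509416) = 5.767745;  |Δ| = 0.003934
F(5.767745) = 0.000027
s₄ = 5.767745 − 0.000027·(-0.003934)/(-0.004615) = 5.767723;  |Δ| = 0.000023
|s₄ − s₃| = 0.000023 < 0.001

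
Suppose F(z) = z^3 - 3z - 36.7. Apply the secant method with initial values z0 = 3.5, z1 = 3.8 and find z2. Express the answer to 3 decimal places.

F(3.5) = -4.32500, F(3.8) = 6.77200
z2 = 3.80000 − 6.77200·(3.80000 − 3.50000) / (6.77200 − (-4.32500)) = 3.80000 − (2.03160)/(11.09700) = 3.61692

3.617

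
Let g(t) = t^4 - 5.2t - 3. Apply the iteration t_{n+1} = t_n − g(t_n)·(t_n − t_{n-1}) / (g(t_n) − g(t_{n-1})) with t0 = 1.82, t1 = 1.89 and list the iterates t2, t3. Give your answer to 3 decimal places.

1.893, 1.893

g(1.82) = -1.49201, g(1.89) = -0.06810
t2 = 1.89000 − (-0.06810)·(1.89000 − 1.82000) / (-0.06810 − (-1.49201)) = 1.89000 − (-0.00477)/(1.42390) = 1.89335
g(1.89335) = 0.00514
t3 = 1.89335 − 0.00514·(1.89335 − 1.89000) / (0.00514 − (-0.06810)) = 1.89335 − (0.00002)/(0.07324) = 1.89311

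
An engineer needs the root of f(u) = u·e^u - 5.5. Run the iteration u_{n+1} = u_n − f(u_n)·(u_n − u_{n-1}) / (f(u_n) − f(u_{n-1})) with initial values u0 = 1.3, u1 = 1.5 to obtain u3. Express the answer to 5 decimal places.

1.38099

f(1.3) = -0.7299143, f(1.5) = 1.2225336
u2 = 1.5000000 − 1.2225336·(1.5000000 − 1.3000000) / (1.2225336 − (-0.7299143)) = 1.5000000 − (0.2445067)/(1.9524479) = 1.3747691
f(1.3747691) = -0.0639376
u3 = 1.3747691 − (-0.0639376)·(1.3747691 − 1.5000000) / (-0.0639376 − 1.2225336) = 1.3747691 − (0.0080070)/(-1.2864712) = 1.3809931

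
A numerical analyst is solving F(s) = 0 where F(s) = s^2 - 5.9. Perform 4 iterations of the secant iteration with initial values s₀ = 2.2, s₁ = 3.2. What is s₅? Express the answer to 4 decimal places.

F(2.2) = -1.060000, F(3.2) = 4.340000
s₂ = 3.200000 − 4.340000·(3.200000 − 2.200000) / (4.340000 − (-1.060000)) = 3.200000 − (4.340000)/(5.400000) = 2.396296
F(2.396296) = -0.157764
s₃ = 2.396296 − (-0.157764)·(2.396296 − 3.200000) / (-0.157764 − 4.340000) = 2.396296 − (0.126796)/(-4.497764) = 2.424487
F(2.424487) = -0.021862
s₄ = 2.424487 − (-0.021862)·(2.424487 − 2.396296) / (-0.021862 − (-0.157764)) = 2.424487 − (-0.000616)/(0.135902) = 2.429022
F(2.429022) = 0.000148
s₅ = 2.429022 − 0.000148·(2.429022 − 2.424487) / (0.000148 − (-0.021862)) = 2.429022 − (0.000001)/(0.022011) = 2.428992

2.4290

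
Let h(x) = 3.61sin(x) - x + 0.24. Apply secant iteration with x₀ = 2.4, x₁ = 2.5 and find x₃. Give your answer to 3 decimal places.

h(2.4) = 0.27842, h(2.5) = -0.09952
x₂ = 2.50000 − (-0.09952)·(2.50000 − 2.40000) / (-0.09952 − 0.27842) = 2.50000 − (-0.00995)/(-0.37794) = 2.47367
h(2.47367) = 0.00221
x₃ = 2.47367 − 0.00221·(2.47367 − 2.50000) / (0.00221 − (-0.09952)) = 2.47367 − (-0.00006)/(0.10173) = 2.47424

2.474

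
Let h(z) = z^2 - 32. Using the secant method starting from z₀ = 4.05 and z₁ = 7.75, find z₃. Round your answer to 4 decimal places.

5.6114

h(4.05) = -15.597500, h(7.75) = 28.062500
z₂ = 7.750000 − 28.062500·(7.750000 − 4.050000) / (28.062500 − (-15.597500)) = 7.750000 − (103.831250)/(43.660000) = 5.371822
h(5.371822) = -3.143528
z₃ = 5.371822 − (-3.143528)·(5.371822 − 7.750000) / (-3.143528 − 28.062500) = 5.371822 − (7.475869)/(-31.206028) = 5.611387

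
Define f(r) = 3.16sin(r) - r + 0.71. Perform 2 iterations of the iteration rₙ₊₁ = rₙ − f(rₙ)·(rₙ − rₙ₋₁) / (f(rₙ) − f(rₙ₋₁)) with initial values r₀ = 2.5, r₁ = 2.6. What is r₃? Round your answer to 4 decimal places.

2.5284

f(2.5) = 0.101172, f(2.6) = -0.261016
r₂ = 2.600000 − (-0.261016)·(2.600000 − 2.500000) / (-0.261016 − 0.101172) = 2.600000 − (-0.026102)/(-0.362188) = 2.527934
f(2.527934) = 0.001793
r₃ = 2.527934 − 0.001793·(2.527934 − 2.600000) / (0.001793 − (-0.261016)) = 2.527934 − (-0.000129)/(0.262808) = 2.528425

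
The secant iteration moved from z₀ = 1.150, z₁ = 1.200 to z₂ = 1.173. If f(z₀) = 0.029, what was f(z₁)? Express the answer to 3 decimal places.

-0.034

The secant line through (1.150, 0.029) and (1.200, f(z₁)) crosses zero at z₂ = 1.173.
So (1.150, 0.029), (1.200, f(z₁)), (1.173, 0) are collinear:
f(z₁) = 0.029 · (1.200 − 1.173) / (1.150 − 1.173) = 0.029 · (0.02700)/(-0.02300) = -0.03404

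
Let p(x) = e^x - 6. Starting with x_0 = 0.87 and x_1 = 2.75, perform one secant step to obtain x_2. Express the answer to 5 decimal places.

p(0.87) = -3.6130891, p(2.75) = 9.6426319
x_2 = 2.7500000 − 9.6426319·(2.7500000 − 0.8700000) / (9.6426319 − (-3.6130891)) = 2.7500000 − (18.1281479)/(13.2557210) = 1.3824284

1.38243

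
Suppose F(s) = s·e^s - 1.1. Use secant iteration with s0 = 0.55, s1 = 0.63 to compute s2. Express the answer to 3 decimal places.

F(0.55) = -0.14671, F(0.63) = 0.08289
s2 = 0.63000 − 0.08289·(0.63000 − 0.55000) / (0.08289 − (-0.14671)) = 0.63000 − (0.00663)/(0.22961) = 0.60112

0.601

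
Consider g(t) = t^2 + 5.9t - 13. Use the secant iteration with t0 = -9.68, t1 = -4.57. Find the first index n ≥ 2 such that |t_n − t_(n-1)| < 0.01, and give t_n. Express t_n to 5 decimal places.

g(-9.68) = 23.5904000, g(-4.57) = -19.0781000
t2 = -4.5700000 − (-19.0781000)·(5.1100000)/(-42.6685000) = -6.8548024;  |Δ| = 2.2848024
g(-6.8548024) = -6.4550183
t3 = -6.8548024 − (-6.4550183)·(-2.2848024)/(12.6230817) = -8.0231733;  |Δ| = 1.1683709
g(-8.0231733) = 4.0345871
t4 = -8.0231733 − 4.0345871·(-1.1683709)/(10.4896054) = -7.5737861;  |Δ| = 0.4493872
g(-7.5737861) = -0.3231021
t5 = -7.5737861 − (-0.3231021)·(0.4493872)/(-4.3576892) = -7.6071060;  |Δ| = 0.0333199
g(-7.6071060) = -0.0138633
t6 = -7.6071060 − (-0.0138633)·(-0.0333199)/(0.3092387) = -7.6085998;  |Δ| = 0.0014938
|t6 − t5| = 0.0014938 < 0.01

n = 6, t_n = -7.60860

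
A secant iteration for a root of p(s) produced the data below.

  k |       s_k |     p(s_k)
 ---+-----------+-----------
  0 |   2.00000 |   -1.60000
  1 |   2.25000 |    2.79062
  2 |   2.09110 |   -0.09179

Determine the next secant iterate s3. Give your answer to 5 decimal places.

s3 = 2.09110 − (-0.09179)·(2.09110 − 2.25000) / (-0.09179 − 2.79062)
   = 2.09110 − (0.0145854)/(-2.8824100) = 2.0961602

2.09616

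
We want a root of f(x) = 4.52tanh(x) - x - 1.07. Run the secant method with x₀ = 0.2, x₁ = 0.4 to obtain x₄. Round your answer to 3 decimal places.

0.317

f(0.2) = -0.37786, f(0.4) = 0.24737
x₂ = 0.40000 − 0.24737·(0.40000 − 0.20000) / (0.24737 − (-0.37786)) = 0.40000 − (0.04947)/(0.62523) = 0.32087
f(0.32087) = 0.01166
x₃ = 0.32087 − 0.01166·(0.32087 − 0.40000) / (0.01166 − 0.24737) = 0.32087 − (-0.00092)/(-0.23571) = 0.31696
f(0.31696) = -0.00043
x₄ = 0.31696 − (-0.00043)·(0.31696 − 0.32087) / (-0.00043 − 0.01166) = 0.31696 − (0.00000)/(-0.01209) = 0.31710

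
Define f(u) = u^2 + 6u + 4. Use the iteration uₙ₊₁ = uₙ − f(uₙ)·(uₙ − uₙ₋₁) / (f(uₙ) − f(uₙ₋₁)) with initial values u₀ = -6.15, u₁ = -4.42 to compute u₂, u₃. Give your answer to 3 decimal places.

-5.073, -5.274

f(-6.15) = 4.92250, f(-4.42) = -2.98360
u₂ = -4.42000 − (-2.98360)·(-4.42000 − (-6.15000)) / (-2.98360 − 4.92250) = -4.42000 − (-5.16163)/(-7.90610) = -5.07287
f(-5.07287) = -0.70322
u₃ = -5.07287 − (-0.70322)·(-5.07287 − (-4.42000)) / (-0.70322 − (-2.98360)) = -5.07287 − (0.45911)/(2.28038) = -5.27420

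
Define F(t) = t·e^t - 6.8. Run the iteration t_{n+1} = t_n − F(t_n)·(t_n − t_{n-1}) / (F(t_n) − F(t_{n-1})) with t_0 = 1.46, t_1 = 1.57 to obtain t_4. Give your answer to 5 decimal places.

F(1.46) = -0.5132991, F(1.57) = 0.7464377
t_2 = 1.5700000 − 0.7464377·(1.5700000 − 1.4600000) / (0.7464377 − (-0.5132991)) = 1.5700000 − (0.0821081)/(1.2597368) = 1.5048212
F(1.5048212) = -0.0232660
t_3 = 1.5048212 − (-0.0232660)·(1.5048212 − 1.5700000) / (-0.0232660 − 0.7464377) = 1.5048212 − (0.0015165)/(-0.7697037) = 1.5067914
F(1.5067914) = -0.0010116
t_4 = 1.5067914 − (-0.0010116)·(1.5067914 − 1.5048212) / (-0.0010116 − (-0.0232660)) = 1.5067914 − (-0.0000020)/(0.0222544) = 1.5068809

1.50688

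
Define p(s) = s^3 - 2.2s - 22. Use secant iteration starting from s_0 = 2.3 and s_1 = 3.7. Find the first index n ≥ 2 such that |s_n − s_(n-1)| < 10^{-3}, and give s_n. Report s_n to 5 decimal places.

n = 6, s_n = 3.06306

p(2.3) = -14.8930000, p(3.7) = 20.5130000
s_2 = 3.7000000 − 20.5130000·(1.4000000)/(35.4060000) = 2.8888889;  |Δ| = 0.8111111
p(2.8888889) = -4.2458162
s_3 = 2.8888889 − (-4.2458162)·(-0.8111111)/(-24.7588162) = 3.0279839;  |Δ| = 0.1390950
p(3.0279839) = -0.8989286
s_4 = 3.0279839 − (-0.8989286)·(0.1390950)/(3.3468876) = 3.0653430;  |Δ| = 0.0373590
p(3.0653430) = 0.0592122
s_5 = 3.0653430 − 0.0592122·(0.0373590)/(0.9581408) = 3.0630342;  |Δ| = 0.0023088
p(3.0630342) = -0.0007410
s_6 = 3.0630342 − (-0.0007410)·(-0.0023088)/(-0.0599531) = 3.0630628;  |Δ| = 0.0000285
|s_6 − s_5| = 0.0000285 < 10^{-3}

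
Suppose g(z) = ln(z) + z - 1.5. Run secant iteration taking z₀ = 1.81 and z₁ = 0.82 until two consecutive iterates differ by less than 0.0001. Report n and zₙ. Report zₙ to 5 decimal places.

n = 5, zₙ = 1.26496

g(1.81) = 0.9033268, g(0.82) = -0.8784509
z₂ = 0.8200000 − (-0.8784509)·(-0.9900000)/(-1.7817778) = 1.3080892;  |Δ| = 0.4880892
g(1.3080892) = 0.0766566
z₃ = 1.3080892 − 0.0766566·(0.4880892)/(0.9551075) = 1.2689153;  |Δ| = 0.0391739
g(1.2689153) = 0.0070777
z₄ = 1.2689153 − 0.0070777·(-0.0391739)/(-0.0695788) = 1.2649304;  |Δ| = 0.0039849
g(1.2649304) = -0.0000524
z₅ = 1.2649304 − (-0.0000524)·(-0.0039849)/(-0.0071302) = 1.2649597;  |Δ| = 0.0000293
|z₅ − z₄| = 0.0000293 < 0.0001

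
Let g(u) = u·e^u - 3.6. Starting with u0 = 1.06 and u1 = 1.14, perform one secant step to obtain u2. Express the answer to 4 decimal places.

1.1456

g(1.06) = -0.540447, g(1.14) = -0.035484
u2 = 1.140000 − (-0.035484)·(1.140000 − 1.060000) / (-0.035484 − (-0.540447)) = 1.140000 − (-0.002839)/(0.504963) = 1.145622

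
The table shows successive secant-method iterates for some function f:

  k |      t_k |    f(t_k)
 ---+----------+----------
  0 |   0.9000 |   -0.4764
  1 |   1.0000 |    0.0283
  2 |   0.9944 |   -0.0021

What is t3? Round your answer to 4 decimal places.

0.9948

t3 = 0.9944 − (-0.0021)·(0.9944 − 1.0000) / (-0.0021 − 0.0283)
   = 0.9944 − (0.000012)/(-0.030400) = 0.994787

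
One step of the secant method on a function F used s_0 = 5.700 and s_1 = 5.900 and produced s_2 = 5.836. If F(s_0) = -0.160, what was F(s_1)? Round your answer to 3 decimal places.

The secant line through (5.700, -0.160) and (5.900, F(s_1)) crosses zero at s_2 = 5.836.
So (5.700, -0.160), (5.900, F(s_1)), (5.836, 0) are collinear:
F(s_1) = -0.160 · (5.900 − 5.836) / (5.700 − 5.836) = -0.160 · (0.06400)/(-0.13600) = 0.07529

0.075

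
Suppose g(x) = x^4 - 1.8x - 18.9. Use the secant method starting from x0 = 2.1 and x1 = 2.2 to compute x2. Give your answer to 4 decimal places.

2.1851

g(2.1) = -3.231900, g(2.2) = 0.565600
x2 = 2.200000 − 0.565600·(2.200000 − 2.100000) / (0.565600 − (-3.231900)) = 2.200000 − (0.056560)/(3.797500) = 2.185106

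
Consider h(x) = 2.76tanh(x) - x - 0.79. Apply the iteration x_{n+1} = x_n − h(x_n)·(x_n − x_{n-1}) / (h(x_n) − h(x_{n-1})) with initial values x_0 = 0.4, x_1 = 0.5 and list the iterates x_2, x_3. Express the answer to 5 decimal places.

0.51148, 0.51256

h(0.4) = -0.1413409, h(0.5) = -0.0145566
x_2 = 0.5000000 − (-0.0145566)·(0.5000000 − 0.4000000) / (-0.0145566 − (-0.1413409)) = 0.5000000 − (-0.0014557)/(0.1267842) = 0.5114814
h(0.5114814) = -0.0012491
x_3 = 0.5114814 − (-0.0012491)·(0.5114814 − 0.5000000) / (-0.0012491 − (-0.0145566)) = 0.5114814 − (-0.0000143)/(0.0133075) = 0.5125592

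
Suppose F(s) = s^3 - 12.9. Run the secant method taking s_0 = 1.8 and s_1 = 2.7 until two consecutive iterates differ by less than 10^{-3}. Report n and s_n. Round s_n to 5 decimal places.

F(1.8) = -7.0680000, F(2.7) = 6.7830000
s_2 = 2.7000000 − 6.7830000·(0.9000000)/(13.8510000) = 2.2592593;  |Δ| = 0.4407407
F(2.2592593) = -1.3681705
s_3 = 2.2592593 − (-1.3681705)·(-0.4407407)/(-8.1511705) = 2.3332374;  |Δ| = 0.0739781
F(2.3332374) = -0.1978631
s_4 = 2.3332374 − (-0.1978631)·(0.0739781)/(1.1703074) = 2.3457448;  |Δ| = 0.0125074
F(2.3457448) = 0.0075052
s_5 = 2.3457448 − 0.0075052·(0.0125074)/(0.2053682) = 2.3452878;  |Δ| = 0.0004571
|s_5 − s_4| = 0.0004571 < 10^{-3}

n = 5, s_n = 2.34529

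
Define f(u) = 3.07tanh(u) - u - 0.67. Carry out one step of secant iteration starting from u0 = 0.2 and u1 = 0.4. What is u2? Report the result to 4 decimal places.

f(0.2) = -0.264058, f(0.4) = 0.096443
u2 = 0.400000 − 0.096443·(0.400000 − 0.200000) / (0.096443 − (-0.264058)) = 0.400000 − (0.019289)/(0.360501) = 0.346495

0.3465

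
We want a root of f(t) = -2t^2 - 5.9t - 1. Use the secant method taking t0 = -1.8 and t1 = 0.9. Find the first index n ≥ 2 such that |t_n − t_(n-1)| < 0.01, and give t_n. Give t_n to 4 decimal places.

n = 7, t_n = -0.1805

f(-1.8) = 3.140000, f(0.9) = -7.930000
t2 = 0.900000 − (-7.930000)·(2.700000)/(-11.070000) = -1.034146;  |Δ| = 1.934146
f(-1.034146) = 2.962546
t3 = -1.034146 − 2.962546·(-1.934146)/(10.892546) = -0.508099;  |Δ| = 0.526048
f(-0.508099) = 1.481454
t4 = -0.508099 − 1.481454·(0.526048)/(-1.481092) = 0.018077;  |Δ| = 0.526176
f(0.018077) = -1.107310
t5 = 0.018077 − (-1.107310)·(0.526176)/(-2.588764) = -0.206988;  |Δ| = 0.225065
f(-0.206988) = 0.135539
t6 = -0.206988 − 0.135539·(-0.225065)/(1.242849) = -0.182443;  |Δ| = 0.024544
f(-0.182443) = 0.009843
t7 = -0.182443 − 0.009843·(0.024544)/(-0.125696) = -0.180521;  |Δ| = 0.001922
|t7 − t6| = 0.001922 < 0.01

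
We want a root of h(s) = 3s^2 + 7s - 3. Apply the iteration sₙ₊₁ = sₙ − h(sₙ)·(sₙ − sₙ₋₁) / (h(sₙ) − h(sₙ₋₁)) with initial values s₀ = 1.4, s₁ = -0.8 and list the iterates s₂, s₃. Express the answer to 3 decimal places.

h(1.4) = 12.68000, h(-0.8) = -6.68000
s₂ = -0.80000 − (-6.68000)·(-0.80000 − 1.40000) / (-6.68000 − 12.68000) = -0.80000 − (14.69600)/(-19.36000) = -0.04091
h(-0.04091) = -3.28134
s₃ = -0.04091 − (-3.28134)·(-0.04091 − (-0.80000)) / (-3.28134 − (-6.68000)) = -0.04091 − (-2.49084)/(3.39866) = 0.69198

-0.041, 0.692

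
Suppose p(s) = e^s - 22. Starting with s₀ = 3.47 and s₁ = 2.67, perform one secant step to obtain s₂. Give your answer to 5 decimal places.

3.01176

p(3.47) = 10.1367424, p(2.67) = -7.5600308
s₂ = 2.6700000 − (-7.5600308)·(2.6700000 − 3.4700000) / (-7.5600308 − 10.1367424) = 2.6700000 − (6.0480246)/(-17.6967733) = 3.0117586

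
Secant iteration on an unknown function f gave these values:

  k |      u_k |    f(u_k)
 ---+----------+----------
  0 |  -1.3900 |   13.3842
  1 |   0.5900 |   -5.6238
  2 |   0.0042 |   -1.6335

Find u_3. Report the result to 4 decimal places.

-0.2356

u_3 = 0.0042 − (-1.6335)·(0.0042 − 0.5900) / (-1.6335 − (-5.6238))
   = 0.0042 − (0.956904)/(3.990300) = -0.235608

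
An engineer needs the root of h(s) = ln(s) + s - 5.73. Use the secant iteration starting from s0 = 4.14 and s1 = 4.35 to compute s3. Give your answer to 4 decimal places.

4.2768

h(4.14) = -0.169304, h(4.35) = 0.090176
s2 = 4.350000 − 0.090176·(4.350000 − 4.140000) / (0.090176 − (-0.169304)) = 4.350000 − (0.018937)/(0.259480) = 4.277020
h(4.277020) = 0.000276
s3 = 4.277020 − 0.000276·(4.277020 − 4.350000) / (0.000276 − 0.090176) = 4.277020 − (-0.000020)/(-0.089900) = 4.276796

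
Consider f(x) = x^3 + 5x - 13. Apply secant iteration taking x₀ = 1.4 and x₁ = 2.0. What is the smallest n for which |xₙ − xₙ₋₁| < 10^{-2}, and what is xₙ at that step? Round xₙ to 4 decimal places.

f(1.4) = -3.256000, f(2.0) = 5.000000
x₂ = 2.000000 − 5.000000·(0.600000)/(8.256000) = 1.636628;  |Δ| = 0.363372
f(1.636628) = -0.433069
x₃ = 1.636628 − (-0.433069)·(-0.363372)/(-5.433069) = 1.665592;  |Δ| = 0.028964
f(1.665592) = -0.051357
x₄ = 1.665592 − (-0.051357)·(0.028964)/(0.381713) = 1.669489;  |Δ| = 0.003897
|x₄ − x₃| = 0.003897 < 10^{-2}

n = 4, xₙ = 1.6695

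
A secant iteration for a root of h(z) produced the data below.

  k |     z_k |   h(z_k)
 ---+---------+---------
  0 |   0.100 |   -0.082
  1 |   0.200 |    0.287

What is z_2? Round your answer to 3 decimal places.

z_2 = 0.200 − 0.287·(0.200 − 0.100) / (0.287 − (-0.082))
   = 0.200 − (0.02870)/(0.36900) = 0.12222

0.122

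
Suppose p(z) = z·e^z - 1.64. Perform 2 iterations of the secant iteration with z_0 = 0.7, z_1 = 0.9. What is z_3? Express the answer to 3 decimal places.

p(0.7) = -0.23037, p(0.9) = 0.57364
z_2 = 0.90000 − 0.57364·(0.90000 − 0.70000) / (0.57364 − (-0.23037)) = 0.90000 − (0.11473)/(0.80402) = 0.75731
p(0.75731) = -0.02503
z_3 = 0.75731 − (-0.02503)·(0.75731 − 0.90000) / (-0.02503 − 0.57364) = 0.75731 − (0.00357)/(-0.59867) = 0.76327

0.763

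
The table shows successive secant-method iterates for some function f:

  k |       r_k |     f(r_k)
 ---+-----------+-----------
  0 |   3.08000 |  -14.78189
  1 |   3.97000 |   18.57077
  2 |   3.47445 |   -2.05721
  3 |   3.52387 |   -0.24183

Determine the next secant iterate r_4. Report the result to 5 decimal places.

3.53045

r_4 = 3.52387 − (-0.24183)·(3.52387 − 3.47445) / (-0.24183 − (-2.05721))
   = 3.52387 − (-0.0119512)/(1.8153800) = 3.5304533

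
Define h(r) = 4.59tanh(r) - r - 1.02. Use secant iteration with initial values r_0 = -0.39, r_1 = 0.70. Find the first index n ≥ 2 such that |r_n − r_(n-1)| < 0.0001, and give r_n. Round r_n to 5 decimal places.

n = 6, r_n = 0.29466

h(-0.39) = -2.3345434, h(0.70) = 1.0540481
r_2 = 0.7000000 − 1.0540481·(1.0900000)/(3.3885915) = 0.3609469;  |Δ| = 0.3390531
h(0.3609469) = 0.2074126
r_3 = 0.3609469 − 0.2074126·(-0.3390531)/(-0.8466355) = 0.2778841;  |Δ| = 0.0830628
h(0.2778841) = -0.0542435
r_4 = 0.2778841 − (-0.0542435)·(-0.0830628)/(-0.2616561) = 0.2951037;  |Δ| = 0.0172196
h(0.2951037) = 0.0014253
r_5 = 0.2951037 − 0.0014253·(0.0172196)/(0.0556688) = 0.2946629;  |Δ| = 0.0004409
h(0.2946629) = 0.0000088
r_6 = 0.2946629 − 0.0000088·(-0.0004409)/(-0.0014165) = 0.2946601;  |Δ| = 0.0000027
|r_6 − r_5| = 0.0000027 < 0.0001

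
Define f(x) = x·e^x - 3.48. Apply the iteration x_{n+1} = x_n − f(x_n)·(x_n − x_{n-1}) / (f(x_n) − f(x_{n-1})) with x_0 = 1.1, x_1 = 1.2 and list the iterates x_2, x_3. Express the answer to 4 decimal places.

f(1.1) = -0.175417, f(1.2) = 0.504140
x_2 = 1.200000 − 0.504140·(1.200000 − 1.100000) / (0.504140 − (-0.175417)) = 1.200000 − (0.050414)/(0.679558) = 1.125813
f(1.125813) = -0.009428
x_3 = 1.125813 − (-0.009428)·(1.125813 − 1.200000) / (-0.009428 − 0.504140) = 1.125813 − (0.000699)/(-0.513569) = 1.127175

1.1258, 1.1272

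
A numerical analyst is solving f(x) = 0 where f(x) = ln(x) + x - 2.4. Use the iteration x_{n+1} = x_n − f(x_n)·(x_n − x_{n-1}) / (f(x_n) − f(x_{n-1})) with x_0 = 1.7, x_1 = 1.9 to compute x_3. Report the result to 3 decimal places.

1.808

f(1.7) = -0.16937, f(1.9) = 0.14185
x_2 = 1.90000 − 0.14185·(1.90000 − 1.70000) / (0.14185 − (-0.16937)) = 1.90000 − (0.02837)/(0.31123) = 1.80884
f(1.80884) = 0.00153
x_3 = 1.80884 − 0.00153·(1.80884 − 1.90000) / (0.00153 − 0.14185) = 1.80884 − (-0.00014)/(-0.14033) = 1.80785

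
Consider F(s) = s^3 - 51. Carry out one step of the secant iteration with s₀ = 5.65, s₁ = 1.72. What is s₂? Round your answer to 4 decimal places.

F(5.65) = 129.362125, F(1.72) = -45.911552
s₂ = 1.720000 − (-45.911552)·(1.720000 − 5.650000) / (-45.911552 − 129.362125) = 1.720000 − (180.432399)/(-175.273677) = 2.749432

2.7494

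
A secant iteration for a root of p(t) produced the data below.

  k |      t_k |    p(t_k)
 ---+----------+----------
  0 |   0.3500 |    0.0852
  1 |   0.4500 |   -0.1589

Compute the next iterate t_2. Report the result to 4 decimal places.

t_2 = 0.4500 − (-0.1589)·(0.4500 − 0.3500) / (-0.1589 − 0.0852)
   = 0.4500 − (-0.015890)/(-0.244100) = 0.384904

0.3849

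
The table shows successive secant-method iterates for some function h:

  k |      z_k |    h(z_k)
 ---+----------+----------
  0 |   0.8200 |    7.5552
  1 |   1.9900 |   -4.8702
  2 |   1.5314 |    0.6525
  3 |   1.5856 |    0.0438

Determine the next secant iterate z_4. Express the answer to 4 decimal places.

1.5895

z_4 = 1.5856 − 0.0438·(1.5856 − 1.5314) / (0.0438 − 0.6525)
   = 1.5856 − (0.002374)/(-0.608700) = 1.589500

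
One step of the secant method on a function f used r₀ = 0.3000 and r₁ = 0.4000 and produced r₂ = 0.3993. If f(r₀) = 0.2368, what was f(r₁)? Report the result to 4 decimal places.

-0.0017

The secant line through (0.3000, 0.2368) and (0.4000, f(r₁)) crosses zero at r₂ = 0.3993.
So (0.3000, 0.2368), (0.4000, f(r₁)), (0.3993, 0) are collinear:
f(r₁) = 0.2368 · (0.4000 − 0.3993) / (0.3000 − 0.3993) = 0.2368 · (0.000700)/(-0.099300) = -0.001669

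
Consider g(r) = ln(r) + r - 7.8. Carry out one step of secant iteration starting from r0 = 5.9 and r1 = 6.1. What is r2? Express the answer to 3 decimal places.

g(5.9) = -0.12505, g(6.1) = 0.10829
r2 = 6.10000 − 0.10829·(6.10000 − 5.90000) / (0.10829 − (-0.12505)) = 6.10000 − (0.02166)/(0.23334) = 6.00718

6.007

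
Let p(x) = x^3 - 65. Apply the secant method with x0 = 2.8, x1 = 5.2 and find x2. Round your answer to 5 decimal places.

p(2.8) = -43.0480000, p(5.2) = 75.6080000
x2 = 5.2000000 − 75.6080000·(5.2000000 − 2.8000000) / (75.6080000 − (-43.0480000)) = 5.2000000 − (181.4592000)/(118.6560000) = 3.6707120

3.67071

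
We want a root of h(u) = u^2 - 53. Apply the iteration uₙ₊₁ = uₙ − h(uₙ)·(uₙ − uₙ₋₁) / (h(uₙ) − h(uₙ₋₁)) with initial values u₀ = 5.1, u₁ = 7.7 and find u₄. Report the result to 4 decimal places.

h(5.1) = -26.990000, h(7.7) = 6.290000
u₂ = 7.700000 − 6.290000·(7.700000 − 5.100000) / (6.290000 − (-26.990000)) = 7.700000 − (16.354000)/(33.280000) = 7.208594
h(7.208594) = -1.036176
u₃ = 7.208594 − (-1.036176)·(7.208594 − 7.700000) / (-1.036176 − 6.290000) = 7.208594 − (0.509183)/(-7.326176) = 7.278096
h(7.278096) = -0.029323
u₄ = 7.278096 − (-0.029323)·(7.278096 − 7.208594) / (-0.029323 − (-1.036176)) = 7.278096 − (-0.002038)/(1.006853) = 7.280120

7.2801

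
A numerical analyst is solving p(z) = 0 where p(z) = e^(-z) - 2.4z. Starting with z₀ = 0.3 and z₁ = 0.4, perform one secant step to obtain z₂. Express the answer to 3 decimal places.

0.307

p(0.3) = 0.02082, p(0.4) = -0.28968
z₂ = 0.40000 − (-0.28968)·(0.40000 − 0.30000) / (-0.28968 − 0.02082) = 0.40000 − (-0.02897)/(-0.31050) = 0.30670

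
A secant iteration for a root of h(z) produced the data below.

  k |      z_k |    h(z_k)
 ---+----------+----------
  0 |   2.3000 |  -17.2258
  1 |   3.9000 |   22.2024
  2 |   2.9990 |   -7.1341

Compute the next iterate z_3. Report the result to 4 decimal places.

3.2181

z_3 = 2.9990 − (-7.1341)·(2.9990 − 3.9000) / (-7.1341 − 22.2024)
   = 2.9990 − (6.427824)/(-29.336500) = 3.218107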